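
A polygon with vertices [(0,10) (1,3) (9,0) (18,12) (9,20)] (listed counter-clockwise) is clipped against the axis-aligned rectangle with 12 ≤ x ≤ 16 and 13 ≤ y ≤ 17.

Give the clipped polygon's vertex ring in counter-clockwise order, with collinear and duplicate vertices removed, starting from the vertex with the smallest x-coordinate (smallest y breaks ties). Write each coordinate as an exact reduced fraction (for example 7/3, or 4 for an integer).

1. After x ≥ 12: [(12,4) (18,12) (12,52/3)]
2. After x ≤ 16: [(12,4) (16,28/3) (16,124/9) (12,52/3)]
3. After y ≥ 13: [(12,13) (16,13) (16,124/9) (12,52/3)]
4. After y ≤ 17: [(12,17) (12,13) (16,13) (16,124/9) (99/8,17)]
5. Canonical ring: [(12,13) (16,13) (16,124/9) (99/8,17) (12,17)]

Clipped polygon: [(12,13) (16,13) (16,124/9) (99/8,17) (12,17)]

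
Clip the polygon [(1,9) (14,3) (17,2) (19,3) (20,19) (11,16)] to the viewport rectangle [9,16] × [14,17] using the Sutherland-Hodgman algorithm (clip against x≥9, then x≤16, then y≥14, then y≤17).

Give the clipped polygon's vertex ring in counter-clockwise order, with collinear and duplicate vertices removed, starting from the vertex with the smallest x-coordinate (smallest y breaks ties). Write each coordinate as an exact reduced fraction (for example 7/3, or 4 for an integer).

Clipped polygon: [(9,14) (16,14) (16,17) (14,17) (11,16) (9,73/5)]

1. After x ≥ 9: [(9,73/5) (9,69/13) (14,3) (17,2) (19,3) (20,19) (11,16)]
2. After x ≤ 16: [(9,73/5) (9,69/13) (14,3) (16,7/3) (16,53/3) (11,16)]
3. After y ≥ 14: [(9,73/5) (9,14) (16,14) (16,53/3) (11,16)]
4. After y ≤ 17: [(9,73/5) (9,14) (16,14) (16,17) (14,17) (11,16)]
5. Canonical ring: [(9,14) (16,14) (16,17) (14,17) (11,16) (9,73/5)]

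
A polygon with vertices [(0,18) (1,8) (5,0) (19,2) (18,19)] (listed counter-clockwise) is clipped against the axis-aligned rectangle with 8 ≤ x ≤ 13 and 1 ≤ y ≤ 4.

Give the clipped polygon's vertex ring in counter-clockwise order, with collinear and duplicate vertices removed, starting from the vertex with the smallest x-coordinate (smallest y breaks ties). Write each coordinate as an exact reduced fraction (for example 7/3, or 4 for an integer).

Clipped polygon: [(8,1) (12,1) (13,8/7) (13,4) (8,4)]

1. After x ≥ 8: [(8,166/9) (8,3/7) (19,2) (18,19)]
2. After x ≤ 13: [(13,337/18) (8,166/9) (8,3/7) (13,8/7)]
3. After y ≥ 1: [(13,337/18) (8,166/9) (8,1) (12,1) (13,8/7)]
4. After y ≤ 4: [(13,4) (8,4) (8,1) (12,1) (13,8/7)]
5. Canonical ring: [(8,1) (12,1) (13,8/7) (13,4) (8,4)]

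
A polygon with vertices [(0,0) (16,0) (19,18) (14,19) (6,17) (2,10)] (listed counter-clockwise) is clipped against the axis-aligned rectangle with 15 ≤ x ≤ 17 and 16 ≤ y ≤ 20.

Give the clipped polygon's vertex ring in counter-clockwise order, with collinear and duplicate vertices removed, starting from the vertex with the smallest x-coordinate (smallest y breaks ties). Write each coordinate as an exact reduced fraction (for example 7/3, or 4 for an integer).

1. After x ≥ 15: [(15,0) (16,0) (19,18) (15,94/5)]
2. After x ≤ 17: [(15,0) (16,0) (17,6) (17,92/5) (15,94/5)]
3. After y ≥ 16: [(15,16) (17,16) (17,92/5) (15,94/5)]
4. After y ≤ 20: [(15,16) (17,16) (17,92/5) (15,94/5)]
5. Canonical ring: [(15,16) (17,16) (17,92/5) (15,94/5)]

Clipped polygon: [(15,16) (17,16) (17,92/5) (15,94/5)]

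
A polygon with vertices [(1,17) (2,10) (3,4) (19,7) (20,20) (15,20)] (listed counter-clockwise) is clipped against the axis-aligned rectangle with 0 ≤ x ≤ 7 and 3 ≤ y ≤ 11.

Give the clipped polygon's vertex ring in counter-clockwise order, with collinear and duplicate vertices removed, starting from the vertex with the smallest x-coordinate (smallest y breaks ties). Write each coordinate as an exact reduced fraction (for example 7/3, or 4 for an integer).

1. After x ≥ 0: [(1,17) (2,10) (3,4) (19,7) (20,20) (15,20)]
2. After x ≤ 7: [(7,128/7) (1,17) (2,10) (3,4) (7,19/4)]
3. After y ≥ 3: [(7,128/7) (1,17) (2,10) (3,4) (7,19/4)]
4. After y ≤ 11: [(7,11) (13/7,11) (2,10) (3,4) (7,19/4)]
5. Canonical ring: [(13/7,11) (2,10) (3,4) (7,19/4) (7,11)]

Clipped polygon: [(13/7,11) (2,10) (3,4) (7,19/4) (7,11)]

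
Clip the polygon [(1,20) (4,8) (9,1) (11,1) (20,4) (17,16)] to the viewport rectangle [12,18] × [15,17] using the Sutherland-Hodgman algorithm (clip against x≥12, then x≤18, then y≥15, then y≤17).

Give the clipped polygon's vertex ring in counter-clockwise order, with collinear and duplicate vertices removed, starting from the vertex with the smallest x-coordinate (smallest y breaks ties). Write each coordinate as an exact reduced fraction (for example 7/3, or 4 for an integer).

1. After x ≥ 12: [(12,69/4) (12,4/3) (20,4) (17,16)]
2. After x ≤ 18: [(12,69/4) (12,4/3) (18,10/3) (18,12) (17,16)]
3. After y ≥ 15: [(12,69/4) (12,15) (69/4,15) (17,16)]
4. After y ≤ 17: [(13,17) (12,17) (12,15) (69/4,15) (17,16)]
5. Canonical ring: [(12,15) (69/4,15) (17,16) (13,17) (12,17)]

Clipped polygon: [(12,15) (69/4,15) (17,16) (13,17) (12,17)]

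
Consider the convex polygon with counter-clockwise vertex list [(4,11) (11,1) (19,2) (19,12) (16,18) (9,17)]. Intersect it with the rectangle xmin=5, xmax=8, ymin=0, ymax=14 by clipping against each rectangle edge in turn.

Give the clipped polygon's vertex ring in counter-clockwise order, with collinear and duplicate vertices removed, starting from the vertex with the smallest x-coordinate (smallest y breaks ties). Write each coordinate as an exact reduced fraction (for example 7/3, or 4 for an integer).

Clipped polygon: [(5,67/7) (8,37/7) (8,14) (13/2,14) (5,61/5)]

1. After x ≥ 5: [(5,61/5) (5,67/7) (11,1) (19,2) (19,12) (16,18) (9,17)]
2. After x ≤ 8: [(8,79/5) (5,61/5) (5,67/7) (8,37/7)]
3. After y ≥ 0: [(8,79/5) (5,61/5) (5,67/7) (8,37/7)]
4. After y ≤ 14: [(8,14) (13/2,14) (5,61/5) (5,67/7) (8,37/7)]
5. Canonical ring: [(5,67/7) (8,37/7) (8,14) (13/2,14) (5,61/5)]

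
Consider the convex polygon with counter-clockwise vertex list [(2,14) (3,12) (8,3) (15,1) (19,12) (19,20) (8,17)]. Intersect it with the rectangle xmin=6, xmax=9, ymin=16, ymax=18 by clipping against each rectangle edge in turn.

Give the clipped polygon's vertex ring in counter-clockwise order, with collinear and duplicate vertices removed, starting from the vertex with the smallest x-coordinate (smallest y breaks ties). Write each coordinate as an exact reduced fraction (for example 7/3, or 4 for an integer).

1. After x ≥ 6: [(6,16) (6,33/5) (8,3) (15,1) (19,12) (19,20) (8,17)]
2. After x ≤ 9: [(6,16) (6,33/5) (8,3) (9,19/7) (9,190/11) (8,17)]
3. After y ≥ 16: [(6,16) (6,16) (9,16) (9,190/11) (8,17)]
4. After y ≤ 18: [(6,16) (6,16) (9,16) (9,190/11) (8,17)]
5. Canonical ring: [(6,16) (9,16) (9,190/11) (8,17)]

Clipped polygon: [(6,16) (9,16) (9,190/11) (8,17)]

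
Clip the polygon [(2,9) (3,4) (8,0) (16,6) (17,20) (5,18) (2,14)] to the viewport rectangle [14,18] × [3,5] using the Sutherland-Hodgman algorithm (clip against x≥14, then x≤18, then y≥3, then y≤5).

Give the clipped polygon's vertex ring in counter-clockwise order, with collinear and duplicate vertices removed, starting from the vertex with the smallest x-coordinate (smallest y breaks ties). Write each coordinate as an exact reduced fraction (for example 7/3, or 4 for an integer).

1. After x ≥ 14: [(14,9/2) (16,6) (17,20) (14,39/2)]
2. After x ≤ 18: [(14,9/2) (16,6) (17,20) (14,39/2)]
3. After y ≥ 3: [(14,9/2) (16,6) (17,20) (14,39/2)]
4. After y ≤ 5: [(14,5) (14,9/2) (44/3,5)]
5. Canonical ring: [(14,9/2) (44/3,5) (14,5)]

Clipped polygon: [(14,9/2) (44/3,5) (14,5)]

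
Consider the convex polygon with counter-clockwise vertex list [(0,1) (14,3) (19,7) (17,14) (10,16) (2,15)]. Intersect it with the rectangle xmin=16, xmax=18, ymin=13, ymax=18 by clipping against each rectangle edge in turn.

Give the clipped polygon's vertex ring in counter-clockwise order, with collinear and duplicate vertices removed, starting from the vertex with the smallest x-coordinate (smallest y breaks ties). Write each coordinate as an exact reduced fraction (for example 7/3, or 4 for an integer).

1. After x ≥ 16: [(16,23/5) (19,7) (17,14) (16,100/7)]
2. After x ≤ 18: [(16,23/5) (18,31/5) (18,21/2) (17,14) (16,100/7)]
3. After y ≥ 13: [(16,13) (121/7,13) (17,14) (16,100/7)]
4. After y ≤ 18: [(16,13) (121/7,13) (17,14) (16,100/7)]
5. Canonical ring: [(16,13) (121/7,13) (17,14) (16,100/7)]

Clipped polygon: [(16,13) (121/7,13) (17,14) (16,100/7)]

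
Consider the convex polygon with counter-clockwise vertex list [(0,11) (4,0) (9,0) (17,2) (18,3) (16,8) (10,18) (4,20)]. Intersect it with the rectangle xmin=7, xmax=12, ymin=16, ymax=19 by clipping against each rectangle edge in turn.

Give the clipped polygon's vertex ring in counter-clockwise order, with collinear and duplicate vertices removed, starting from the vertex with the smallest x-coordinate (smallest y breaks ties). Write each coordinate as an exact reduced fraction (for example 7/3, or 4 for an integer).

1. After x ≥ 7: [(7,0) (9,0) (17,2) (18,3) (16,8) (10,18) (7,19)]
2. After x ≤ 12: [(7,0) (9,0) (12,3/4) (12,44/3) (10,18) (7,19)]
3. After y ≥ 16: [(7,16) (56/5,16) (10,18) (7,19)]
4. After y ≤ 19: [(7,16) (56/5,16) (10,18) (7,19)]
5. Canonical ring: [(7,16) (56/5,16) (10,18) (7,19)]

Clipped polygon: [(7,16) (56/5,16) (10,18) (7,19)]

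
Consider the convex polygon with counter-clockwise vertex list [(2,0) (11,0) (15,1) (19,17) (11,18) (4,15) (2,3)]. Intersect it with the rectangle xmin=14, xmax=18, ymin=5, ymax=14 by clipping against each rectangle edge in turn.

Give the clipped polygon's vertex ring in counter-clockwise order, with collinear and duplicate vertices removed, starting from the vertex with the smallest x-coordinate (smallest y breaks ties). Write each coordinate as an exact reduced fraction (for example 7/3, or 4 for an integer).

Clipped polygon: [(14,5) (16,5) (18,13) (18,14) (14,14)]

1. After x ≥ 14: [(14,3/4) (15,1) (19,17) (14,141/8)]
2. After x ≤ 18: [(14,3/4) (15,1) (18,13) (18,137/8) (14,141/8)]
3. After y ≥ 5: [(14,5) (16,5) (18,13) (18,137/8) (14,141/8)]
4. After y ≤ 14: [(14,14) (14,5) (16,5) (18,13) (18,14)]
5. Canonical ring: [(14,5) (16,5) (18,13) (18,14) (14,14)]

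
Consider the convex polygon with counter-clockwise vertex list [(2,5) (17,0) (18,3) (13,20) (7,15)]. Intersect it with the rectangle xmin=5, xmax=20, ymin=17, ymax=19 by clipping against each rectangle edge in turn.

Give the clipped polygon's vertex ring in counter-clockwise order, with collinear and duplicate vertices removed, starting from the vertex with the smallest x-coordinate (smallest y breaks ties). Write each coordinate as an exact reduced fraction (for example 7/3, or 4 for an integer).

1. After x ≥ 5: [(5,11) (5,4) (17,0) (18,3) (13,20) (7,15)]
2. After x ≤ 20: [(5,11) (5,4) (17,0) (18,3) (13,20) (7,15)]
3. After y ≥ 17: [(236/17,17) (13,20) (47/5,17)]
4. After y ≤ 19: [(236/17,17) (226/17,19) (59/5,19) (47/5,17)]
5. Canonical ring: [(47/5,17) (236/17,17) (226/17,19) (59/5,19)]

Clipped polygon: [(47/5,17) (236/17,17) (226/17,19) (59/5,19)]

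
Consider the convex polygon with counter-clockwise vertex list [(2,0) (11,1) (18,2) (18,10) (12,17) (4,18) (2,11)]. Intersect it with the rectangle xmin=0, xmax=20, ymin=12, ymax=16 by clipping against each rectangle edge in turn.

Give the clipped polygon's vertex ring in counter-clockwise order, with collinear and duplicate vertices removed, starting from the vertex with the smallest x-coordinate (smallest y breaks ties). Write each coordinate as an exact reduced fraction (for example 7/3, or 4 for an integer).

Clipped polygon: [(16/7,12) (114/7,12) (90/7,16) (24/7,16)]

1. After x ≥ 0: [(2,0) (11,1) (18,2) (18,10) (12,17) (4,18) (2,11)]
2. After x ≤ 20: [(2,0) (11,1) (18,2) (18,10) (12,17) (4,18) (2,11)]
3. After y ≥ 12: [(114/7,12) (12,17) (4,18) (16/7,12)]
4. After y ≤ 16: [(114/7,12) (90/7,16) (24/7,16) (16/7,12)]
5. Canonical ring: [(16/7,12) (114/7,12) (90/7,16) (24/7,16)]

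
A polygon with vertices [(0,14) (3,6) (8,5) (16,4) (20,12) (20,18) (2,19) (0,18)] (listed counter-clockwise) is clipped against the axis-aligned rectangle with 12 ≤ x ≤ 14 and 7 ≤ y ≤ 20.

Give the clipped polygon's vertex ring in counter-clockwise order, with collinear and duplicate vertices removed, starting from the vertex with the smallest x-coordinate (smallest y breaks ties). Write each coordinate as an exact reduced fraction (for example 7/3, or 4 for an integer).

Clipped polygon: [(12,7) (14,7) (14,55/3) (12,166/9)]

1. After x ≥ 12: [(12,9/2) (16,4) (20,12) (20,18) (12,166/9)]
2. After x ≤ 14: [(12,9/2) (14,17/4) (14,55/3) (12,166/9)]
3. After y ≥ 7: [(12,7) (14,7) (14,55/3) (12,166/9)]
4. After y ≤ 20: [(12,7) (14,7) (14,55/3) (12,166/9)]
5. Canonical ring: [(12,7) (14,7) (14,55/3) (12,166/9)]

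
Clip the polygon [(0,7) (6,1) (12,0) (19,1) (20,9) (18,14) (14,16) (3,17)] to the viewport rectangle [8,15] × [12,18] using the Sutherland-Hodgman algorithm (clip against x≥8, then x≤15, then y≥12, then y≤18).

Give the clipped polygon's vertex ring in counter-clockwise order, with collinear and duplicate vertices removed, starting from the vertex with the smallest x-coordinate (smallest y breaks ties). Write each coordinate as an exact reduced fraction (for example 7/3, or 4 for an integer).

1. After x ≥ 8: [(8,2/3) (12,0) (19,1) (20,9) (18,14) (14,16) (8,182/11)]
2. After x ≤ 15: [(8,2/3) (12,0) (15,3/7) (15,31/2) (14,16) (8,182/11)]
3. After y ≥ 12: [(8,12) (15,12) (15,31/2) (14,16) (8,182/11)]
4. After y ≤ 18: [(8,12) (15,12) (15,31/2) (14,16) (8,182/11)]
5. Canonical ring: [(8,12) (15,12) (15,31/2) (14,16) (8,182/11)]

Clipped polygon: [(8,12) (15,12) (15,31/2) (14,16) (8,182/11)]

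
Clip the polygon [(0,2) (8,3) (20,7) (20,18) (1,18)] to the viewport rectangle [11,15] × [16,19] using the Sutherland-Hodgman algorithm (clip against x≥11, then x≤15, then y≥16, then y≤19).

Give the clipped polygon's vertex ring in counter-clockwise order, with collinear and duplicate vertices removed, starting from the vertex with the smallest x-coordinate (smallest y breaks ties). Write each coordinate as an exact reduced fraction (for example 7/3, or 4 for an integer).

1. After x ≥ 11: [(11,4) (20,7) (20,18) (11,18)]
2. After x ≤ 15: [(11,4) (15,16/3) (15,18) (11,18)]
3. After y ≥ 16: [(11,16) (15,16) (15,18) (11,18)]
4. After y ≤ 19: [(11,16) (15,16) (15,18) (11,18)]
5. Canonical ring: [(11,16) (15,16) (15,18) (11,18)]

Clipped polygon: [(11,16) (15,16) (15,18) (11,18)]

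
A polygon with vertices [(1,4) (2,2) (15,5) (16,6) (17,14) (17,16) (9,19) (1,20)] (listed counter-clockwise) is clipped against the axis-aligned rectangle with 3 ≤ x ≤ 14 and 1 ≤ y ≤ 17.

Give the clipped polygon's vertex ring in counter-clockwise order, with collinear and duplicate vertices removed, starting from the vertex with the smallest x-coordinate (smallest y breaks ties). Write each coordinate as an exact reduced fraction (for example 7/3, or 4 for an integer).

1. After x ≥ 3: [(3,29/13) (15,5) (16,6) (17,14) (17,16) (9,19) (3,79/4)]
2. After x ≤ 14: [(3,29/13) (14,62/13) (14,137/8) (9,19) (3,79/4)]
3. After y ≥ 1: [(3,29/13) (14,62/13) (14,137/8) (9,19) (3,79/4)]
4. After y ≤ 17: [(3,17) (3,29/13) (14,62/13) (14,17)]
5. Canonical ring: [(3,29/13) (14,62/13) (14,17) (3,17)]

Clipped polygon: [(3,29/13) (14,62/13) (14,17) (3,17)]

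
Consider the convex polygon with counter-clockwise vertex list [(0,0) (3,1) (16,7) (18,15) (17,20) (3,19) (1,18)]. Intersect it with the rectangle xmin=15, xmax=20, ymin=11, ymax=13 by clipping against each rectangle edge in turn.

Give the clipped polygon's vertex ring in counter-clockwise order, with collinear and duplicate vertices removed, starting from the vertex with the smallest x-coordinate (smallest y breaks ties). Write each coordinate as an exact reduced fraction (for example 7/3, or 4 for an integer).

Clipped polygon: [(15,11) (17,11) (35/2,13) (15,13)]

1. After x ≥ 15: [(15,85/13) (16,7) (18,15) (17,20) (15,139/7)]
2. After x ≤ 20: [(15,85/13) (16,7) (18,15) (17,20) (15,139/7)]
3. After y ≥ 11: [(15,11) (17,11) (18,15) (17,20) (15,139/7)]
4. After y ≤ 13: [(15,13) (15,11) (17,11) (35/2,13)]
5. Canonical ring: [(15,11) (17,11) (35/2,13) (15,13)]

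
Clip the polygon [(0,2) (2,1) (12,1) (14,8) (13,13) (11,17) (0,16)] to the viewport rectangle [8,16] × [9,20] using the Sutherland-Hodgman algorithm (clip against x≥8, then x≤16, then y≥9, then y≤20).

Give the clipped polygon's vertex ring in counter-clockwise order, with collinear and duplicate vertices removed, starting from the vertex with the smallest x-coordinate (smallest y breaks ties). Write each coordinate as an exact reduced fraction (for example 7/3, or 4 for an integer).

1. After x ≥ 8: [(8,1) (12,1) (14,8) (13,13) (11,17) (8,184/11)]
2. After x ≤ 16: [(8,1) (12,1) (14,8) (13,13) (11,17) (8,184/11)]
3. After y ≥ 9: [(8,9) (69/5,9) (13,13) (11,17) (8,184/11)]
4. After y ≤ 20: [(8,9) (69/5,9) (13,13) (11,17) (8,184/11)]
5. Canonical ring: [(8,9) (69/5,9) (13,13) (11,17) (8,184/11)]

Clipped polygon: [(8,9) (69/5,9) (13,13) (11,17) (8,184/11)]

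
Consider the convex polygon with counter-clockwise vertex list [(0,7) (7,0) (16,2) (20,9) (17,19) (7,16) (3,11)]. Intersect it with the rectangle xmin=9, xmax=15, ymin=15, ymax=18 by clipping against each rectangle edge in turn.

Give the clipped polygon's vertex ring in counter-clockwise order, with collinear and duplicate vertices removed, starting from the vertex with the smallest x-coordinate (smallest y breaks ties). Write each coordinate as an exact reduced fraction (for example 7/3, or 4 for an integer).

1. After x ≥ 9: [(9,4/9) (16,2) (20,9) (17,19) (9,83/5)]
2. After x ≤ 15: [(9,4/9) (15,16/9) (15,92/5) (9,83/5)]
3. After y ≥ 15: [(9,15) (15,15) (15,92/5) (9,83/5)]
4. After y ≤ 18: [(9,15) (15,15) (15,18) (41/3,18) (9,83/5)]
5. Canonical ring: [(9,15) (15,15) (15,18) (41/3,18) (9,83/5)]

Clipped polygon: [(9,15) (15,15) (15,18) (41/3,18) (9,83/5)]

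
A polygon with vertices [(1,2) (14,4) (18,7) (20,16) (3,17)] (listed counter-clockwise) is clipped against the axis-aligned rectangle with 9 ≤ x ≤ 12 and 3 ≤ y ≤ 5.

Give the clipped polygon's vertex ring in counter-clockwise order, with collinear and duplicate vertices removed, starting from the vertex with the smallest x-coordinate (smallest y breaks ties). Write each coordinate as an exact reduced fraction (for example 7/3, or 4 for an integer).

Clipped polygon: [(9,42/13) (12,48/13) (12,5) (9,5)]

1. After x ≥ 9: [(9,42/13) (14,4) (18,7) (20,16) (9,283/17)]
2. After x ≤ 12: [(9,42/13) (12,48/13) (12,280/17) (9,283/17)]
3. After y ≥ 3: [(9,42/13) (12,48/13) (12,280/17) (9,283/17)]
4. After y ≤ 5: [(9,5) (9,42/13) (12,48/13) (12,5)]
5. Canonical ring: [(9,42/13) (12,48/13) (12,5) (9,5)]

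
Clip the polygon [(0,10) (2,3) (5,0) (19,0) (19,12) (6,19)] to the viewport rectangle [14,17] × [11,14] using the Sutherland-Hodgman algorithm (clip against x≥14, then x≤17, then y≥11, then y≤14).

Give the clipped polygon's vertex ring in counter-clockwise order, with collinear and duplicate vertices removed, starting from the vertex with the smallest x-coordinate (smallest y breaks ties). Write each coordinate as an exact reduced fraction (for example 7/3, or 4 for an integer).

1. After x ≥ 14: [(14,0) (19,0) (19,12) (14,191/13)]
2. After x ≤ 17: [(14,0) (17,0) (17,170/13) (14,191/13)]
3. After y ≥ 11: [(14,11) (17,11) (17,170/13) (14,191/13)]
4. After y ≤ 14: [(14,14) (14,11) (17,11) (17,170/13) (107/7,14)]
5. Canonical ring: [(14,11) (17,11) (17,170/13) (107/7,14) (14,14)]

Clipped polygon: [(14,11) (17,11) (17,170/13) (107/7,14) (14,14)]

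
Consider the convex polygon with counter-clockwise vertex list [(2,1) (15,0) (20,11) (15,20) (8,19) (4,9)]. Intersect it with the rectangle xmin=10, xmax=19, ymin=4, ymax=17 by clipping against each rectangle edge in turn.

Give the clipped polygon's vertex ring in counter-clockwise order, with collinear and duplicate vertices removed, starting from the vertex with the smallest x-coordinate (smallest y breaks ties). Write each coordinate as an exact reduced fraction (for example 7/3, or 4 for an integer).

Clipped polygon: [(10,4) (185/11,4) (19,44/5) (19,64/5) (50/3,17) (10,17)]

1. After x ≥ 10: [(10,5/13) (15,0) (20,11) (15,20) (10,135/7)]
2. After x ≤ 19: [(10,5/13) (15,0) (19,44/5) (19,64/5) (15,20) (10,135/7)]
3. After y ≥ 4: [(10,4) (185/11,4) (19,44/5) (19,64/5) (15,20) (10,135/7)]
4. After y ≤ 17: [(10,17) (10,4) (185/11,4) (19,44/5) (19,64/5) (50/3,17)]
5. Canonical ring: [(10,4) (185/11,4) (19,44/5) (19,64/5) (50/3,17) (10,17)]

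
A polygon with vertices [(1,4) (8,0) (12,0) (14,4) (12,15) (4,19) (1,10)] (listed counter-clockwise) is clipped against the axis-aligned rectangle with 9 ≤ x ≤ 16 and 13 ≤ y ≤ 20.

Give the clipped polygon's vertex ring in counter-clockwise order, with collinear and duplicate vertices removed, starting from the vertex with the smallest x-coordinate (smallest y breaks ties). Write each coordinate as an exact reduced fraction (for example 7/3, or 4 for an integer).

Clipped polygon: [(9,13) (136/11,13) (12,15) (9,33/2)]

1. After x ≥ 9: [(9,0) (12,0) (14,4) (12,15) (9,33/2)]
2. After x ≤ 16: [(9,0) (12,0) (14,4) (12,15) (9,33/2)]
3. After y ≥ 13: [(9,13) (136/11,13) (12,15) (9,33/2)]
4. After y ≤ 20: [(9,13) (136/11,13) (12,15) (9,33/2)]
5. Canonical ring: [(9,13) (136/11,13) (12,15) (9,33/2)]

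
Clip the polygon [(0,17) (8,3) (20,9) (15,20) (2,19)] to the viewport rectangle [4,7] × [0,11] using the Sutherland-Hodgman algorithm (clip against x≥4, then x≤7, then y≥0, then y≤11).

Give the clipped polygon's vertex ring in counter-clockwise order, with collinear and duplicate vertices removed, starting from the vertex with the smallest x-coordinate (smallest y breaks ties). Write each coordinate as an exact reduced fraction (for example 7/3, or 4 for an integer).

1. After x ≥ 4: [(4,10) (8,3) (20,9) (15,20) (4,249/13)]
2. After x ≤ 7: [(4,10) (7,19/4) (7,252/13) (4,249/13)]
3. After y ≥ 0: [(4,10) (7,19/4) (7,252/13) (4,249/13)]
4. After y ≤ 11: [(4,11) (4,10) (7,19/4) (7,11)]
5. Canonical ring: [(4,10) (7,19/4) (7,11) (4,11)]

Clipped polygon: [(4,10) (7,19/4) (7,11) (4,11)]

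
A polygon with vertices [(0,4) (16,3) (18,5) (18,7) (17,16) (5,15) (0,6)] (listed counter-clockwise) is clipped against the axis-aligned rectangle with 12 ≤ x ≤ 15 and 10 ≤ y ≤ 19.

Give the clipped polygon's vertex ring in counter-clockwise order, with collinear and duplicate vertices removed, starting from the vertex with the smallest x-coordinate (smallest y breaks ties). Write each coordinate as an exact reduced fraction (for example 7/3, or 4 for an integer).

1. After x ≥ 12: [(12,13/4) (16,3) (18,5) (18,7) (17,16) (12,187/12)]
2. After x ≤ 15: [(12,13/4) (15,49/16) (15,95/6) (12,187/12)]
3. After y ≥ 10: [(12,10) (15,10) (15,95/6) (12,187/12)]
4. After y ≤ 19: [(12,10) (15,10) (15,95/6) (12,187/12)]
5. Canonical ring: [(12,10) (15,10) (15,95/6) (12,187/12)]

Clipped polygon: [(12,10) (15,10) (15,95/6) (12,187/12)]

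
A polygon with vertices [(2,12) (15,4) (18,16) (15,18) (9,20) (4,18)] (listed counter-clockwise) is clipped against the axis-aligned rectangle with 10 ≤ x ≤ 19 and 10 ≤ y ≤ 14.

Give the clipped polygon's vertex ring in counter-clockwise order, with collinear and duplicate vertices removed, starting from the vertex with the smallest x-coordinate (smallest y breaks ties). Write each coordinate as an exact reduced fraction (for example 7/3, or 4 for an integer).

Clipped polygon: [(10,10) (33/2,10) (35/2,14) (10,14)]

1. After x ≥ 10: [(10,92/13) (15,4) (18,16) (15,18) (10,59/3)]
2. After x ≤ 19: [(10,92/13) (15,4) (18,16) (15,18) (10,59/3)]
3. After y ≥ 10: [(10,10) (33/2,10) (18,16) (15,18) (10,59/3)]
4. After y ≤ 14: [(10,14) (10,10) (33/2,10) (35/2,14)]
5. Canonical ring: [(10,10) (33/2,10) (35/2,14) (10,14)]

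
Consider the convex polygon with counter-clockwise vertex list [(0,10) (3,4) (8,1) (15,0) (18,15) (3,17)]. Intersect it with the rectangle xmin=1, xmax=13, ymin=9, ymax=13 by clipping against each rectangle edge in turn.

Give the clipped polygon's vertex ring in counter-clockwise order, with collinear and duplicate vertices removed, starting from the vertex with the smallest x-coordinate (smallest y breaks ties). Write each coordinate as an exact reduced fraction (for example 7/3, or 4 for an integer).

1. After x ≥ 1: [(1,37/3) (1,8) (3,4) (8,1) (15,0) (18,15) (3,17)]
2. After x ≤ 13: [(1,37/3) (1,8) (3,4) (8,1) (13,2/7) (13,47/3) (3,17)]
3. After y ≥ 9: [(1,37/3) (1,9) (13,9) (13,47/3) (3,17)]
4. After y ≤ 13: [(9/7,13) (1,37/3) (1,9) (13,9) (13,13)]
5. Canonical ring: [(1,9) (13,9) (13,13) (9/7,13) (1,37/3)]

Clipped polygon: [(1,9) (13,9) (13,13) (9/7,13) (1,37/3)]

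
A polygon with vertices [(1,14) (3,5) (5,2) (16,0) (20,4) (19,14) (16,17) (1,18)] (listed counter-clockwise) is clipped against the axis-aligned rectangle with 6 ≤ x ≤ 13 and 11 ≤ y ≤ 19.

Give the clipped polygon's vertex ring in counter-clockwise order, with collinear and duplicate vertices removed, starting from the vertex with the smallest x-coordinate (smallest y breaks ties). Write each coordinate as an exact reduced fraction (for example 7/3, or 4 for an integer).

Clipped polygon: [(6,11) (13,11) (13,86/5) (6,53/3)]

1. After x ≥ 6: [(6,20/11) (16,0) (20,4) (19,14) (16,17) (6,53/3)]
2. After x ≤ 13: [(6,20/11) (13,6/11) (13,86/5) (6,53/3)]
3. After y ≥ 11: [(6,11) (13,11) (13,86/5) (6,53/3)]
4. After y ≤ 19: [(6,11) (13,11) (13,86/5) (6,53/3)]
5. Canonical ring: [(6,11) (13,11) (13,86/5) (6,53/3)]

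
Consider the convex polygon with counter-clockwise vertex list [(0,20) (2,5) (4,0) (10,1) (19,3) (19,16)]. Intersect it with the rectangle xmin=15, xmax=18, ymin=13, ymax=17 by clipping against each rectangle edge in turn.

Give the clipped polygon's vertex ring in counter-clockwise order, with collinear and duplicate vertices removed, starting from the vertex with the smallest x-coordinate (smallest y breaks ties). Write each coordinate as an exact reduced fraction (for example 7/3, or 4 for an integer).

1. After x ≥ 15: [(15,320/19) (15,19/9) (19,3) (19,16)]
2. After x ≤ 18: [(18,308/19) (15,320/19) (15,19/9) (18,25/9)]
3. After y ≥ 13: [(18,13) (18,308/19) (15,320/19) (15,13)]
4. After y ≤ 17: [(18,13) (18,308/19) (15,320/19) (15,13)]
5. Canonical ring: [(15,13) (18,13) (18,308/19) (15,320/19)]

Clipped polygon: [(15,13) (18,13) (18,308/19) (15,320/19)]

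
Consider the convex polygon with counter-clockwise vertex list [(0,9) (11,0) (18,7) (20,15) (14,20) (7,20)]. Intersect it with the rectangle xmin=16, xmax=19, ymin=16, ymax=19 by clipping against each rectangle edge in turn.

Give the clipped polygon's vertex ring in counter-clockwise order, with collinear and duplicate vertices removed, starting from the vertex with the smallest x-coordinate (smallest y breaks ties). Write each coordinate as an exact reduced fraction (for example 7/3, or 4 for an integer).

1. After x ≥ 16: [(16,5) (18,7) (20,15) (16,55/3)]
2. After x ≤ 19: [(16,5) (18,7) (19,11) (19,95/6) (16,55/3)]
3. After y ≥ 16: [(16,16) (94/5,16) (16,55/3)]
4. After y ≤ 19: [(16,16) (94/5,16) (16,55/3)]
5. Canonical ring: [(16,16) (94/5,16) (16,55/3)]

Clipped polygon: [(16,16) (94/5,16) (16,55/3)]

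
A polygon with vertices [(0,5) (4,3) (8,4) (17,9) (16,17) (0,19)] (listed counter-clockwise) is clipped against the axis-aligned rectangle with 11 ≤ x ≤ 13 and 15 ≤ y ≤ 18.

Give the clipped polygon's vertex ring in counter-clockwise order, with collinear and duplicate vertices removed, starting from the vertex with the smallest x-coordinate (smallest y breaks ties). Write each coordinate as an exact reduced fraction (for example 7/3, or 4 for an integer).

1. After x ≥ 11: [(11,17/3) (17,9) (16,17) (11,141/8)]
2. After x ≤ 13: [(11,17/3) (13,61/9) (13,139/8) (11,141/8)]
3. After y ≥ 15: [(11,15) (13,15) (13,139/8) (11,141/8)]
4. After y ≤ 18: [(11,15) (13,15) (13,139/8) (11,141/8)]
5. Canonical ring: [(11,15) (13,15) (13,139/8) (11,141/8)]

Clipped polygon: [(11,15) (13,15) (13,139/8) (11,141/8)]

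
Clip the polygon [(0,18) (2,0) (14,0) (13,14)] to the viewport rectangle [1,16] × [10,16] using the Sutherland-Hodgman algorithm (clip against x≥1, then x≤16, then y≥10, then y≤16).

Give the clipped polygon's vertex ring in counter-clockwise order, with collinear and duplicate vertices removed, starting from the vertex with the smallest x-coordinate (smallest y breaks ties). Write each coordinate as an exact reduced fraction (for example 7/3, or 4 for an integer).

1. After x ≥ 1: [(1,230/13) (1,9) (2,0) (14,0) (13,14)]
2. After x ≤ 16: [(1,230/13) (1,9) (2,0) (14,0) (13,14)]
3. After y ≥ 10: [(1,230/13) (1,10) (93/7,10) (13,14)]
4. After y ≤ 16: [(13/2,16) (1,16) (1,10) (93/7,10) (13,14)]
5. Canonical ring: [(1,10) (93/7,10) (13,14) (13/2,16) (1,16)]

Clipped polygon: [(1,10) (93/7,10) (13,14) (13/2,16) (1,16)]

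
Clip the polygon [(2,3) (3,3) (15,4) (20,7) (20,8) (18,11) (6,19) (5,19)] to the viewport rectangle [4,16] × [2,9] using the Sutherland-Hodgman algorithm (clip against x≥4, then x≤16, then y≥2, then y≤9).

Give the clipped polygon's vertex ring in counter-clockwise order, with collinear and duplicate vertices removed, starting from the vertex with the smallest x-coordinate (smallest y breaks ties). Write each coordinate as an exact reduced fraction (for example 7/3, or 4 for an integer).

1. After x ≥ 4: [(4,41/3) (4,37/12) (15,4) (20,7) (20,8) (18,11) (6,19) (5,19)]
2. After x ≤ 16: [(4,41/3) (4,37/12) (15,4) (16,23/5) (16,37/3) (6,19) (5,19)]
3. After y ≥ 2: [(4,41/3) (4,37/12) (15,4) (16,23/5) (16,37/3) (6,19) (5,19)]
4. After y ≤ 9: [(4,9) (4,37/12) (15,4) (16,23/5) (16,9)]
5. Canonical ring: [(4,37/12) (15,4) (16,23/5) (16,9) (4,9)]

Clipped polygon: [(4,37/12) (15,4) (16,23/5) (16,9) (4,9)]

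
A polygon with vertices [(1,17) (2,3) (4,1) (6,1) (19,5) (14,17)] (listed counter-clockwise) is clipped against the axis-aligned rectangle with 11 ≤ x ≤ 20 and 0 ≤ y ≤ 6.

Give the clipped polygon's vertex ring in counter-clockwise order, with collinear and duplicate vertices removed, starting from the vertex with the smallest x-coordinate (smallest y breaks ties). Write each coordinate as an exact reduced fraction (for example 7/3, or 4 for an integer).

1. After x ≥ 11: [(11,17) (11,33/13) (19,5) (14,17)]
2. After x ≤ 20: [(11,17) (11,33/13) (19,5) (14,17)]
3. After y ≥ 0: [(11,17) (11,33/13) (19,5) (14,17)]
4. After y ≤ 6: [(11,6) (11,33/13) (19,5) (223/12,6)]
5. Canonical ring: [(11,33/13) (19,5) (223/12,6) (11,6)]

Clipped polygon: [(11,33/13) (19,5) (223/12,6) (11,6)]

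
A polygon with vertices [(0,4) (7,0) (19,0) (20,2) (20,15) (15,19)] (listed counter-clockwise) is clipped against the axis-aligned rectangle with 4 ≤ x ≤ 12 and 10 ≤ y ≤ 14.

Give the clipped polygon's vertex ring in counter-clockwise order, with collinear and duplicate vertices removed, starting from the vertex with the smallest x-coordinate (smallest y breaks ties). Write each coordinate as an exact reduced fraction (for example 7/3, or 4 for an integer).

Clipped polygon: [(6,10) (12,10) (12,14) (10,14)]

1. After x ≥ 4: [(4,8) (4,12/7) (7,0) (19,0) (20,2) (20,15) (15,19)]
2. After x ≤ 12: [(12,16) (4,8) (4,12/7) (7,0) (12,0)]
3. After y ≥ 10: [(12,10) (12,16) (6,10)]
4. After y ≤ 14: [(12,10) (12,14) (10,14) (6,10)]
5. Canonical ring: [(6,10) (12,10) (12,14) (10,14)]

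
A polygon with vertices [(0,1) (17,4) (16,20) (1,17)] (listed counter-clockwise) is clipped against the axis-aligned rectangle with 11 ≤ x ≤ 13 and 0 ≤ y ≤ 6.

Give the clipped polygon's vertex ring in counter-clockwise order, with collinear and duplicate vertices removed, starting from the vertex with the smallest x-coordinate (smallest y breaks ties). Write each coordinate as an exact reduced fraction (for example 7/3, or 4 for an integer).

Clipped polygon: [(11,50/17) (13,56/17) (13,6) (11,6)]

1. After x ≥ 11: [(11,50/17) (17,4) (16,20) (11,19)]
2. After x ≤ 13: [(11,50/17) (13,56/17) (13,97/5) (11,19)]
3. After y ≥ 0: [(11,50/17) (13,56/17) (13,97/5) (11,19)]
4. After y ≤ 6: [(11,6) (11,50/17) (13,56/17) (13,6)]
5. Canonical ring: [(11,50/17) (13,56/17) (13,6) (11,6)]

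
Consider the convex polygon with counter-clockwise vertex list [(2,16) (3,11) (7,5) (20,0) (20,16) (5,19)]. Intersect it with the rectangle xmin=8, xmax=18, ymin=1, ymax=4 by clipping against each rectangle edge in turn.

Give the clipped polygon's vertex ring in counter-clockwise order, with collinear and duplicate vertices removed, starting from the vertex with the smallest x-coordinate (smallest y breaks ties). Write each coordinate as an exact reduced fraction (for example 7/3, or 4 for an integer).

Clipped polygon: [(48/5,4) (87/5,1) (18,1) (18,4)]

1. After x ≥ 8: [(8,60/13) (20,0) (20,16) (8,92/5)]
2. After x ≤ 18: [(8,60/13) (18,10/13) (18,82/5) (8,92/5)]
3. After y ≥ 1: [(8,60/13) (87/5,1) (18,1) (18,82/5) (8,92/5)]
4. After y ≤ 4: [(48/5,4) (87/5,1) (18,1) (18,4)]
5. Canonical ring: [(48/5,4) (87/5,1) (18,1) (18,4)]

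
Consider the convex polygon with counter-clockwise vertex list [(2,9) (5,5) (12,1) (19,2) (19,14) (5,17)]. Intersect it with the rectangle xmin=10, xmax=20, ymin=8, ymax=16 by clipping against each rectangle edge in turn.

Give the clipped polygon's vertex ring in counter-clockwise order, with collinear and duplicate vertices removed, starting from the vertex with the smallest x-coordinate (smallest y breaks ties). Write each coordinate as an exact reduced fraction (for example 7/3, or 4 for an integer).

1. After x ≥ 10: [(10,15/7) (12,1) (19,2) (19,14) (10,223/14)]
2. After x ≤ 20: [(10,15/7) (12,1) (19,2) (19,14) (10,223/14)]
3. After y ≥ 8: [(10,8) (19,8) (19,14) (10,223/14)]
4. After y ≤ 16: [(10,8) (19,8) (19,14) (10,223/14)]
5. Canonical ring: [(10,8) (19,8) (19,14) (10,223/14)]

Clipped polygon: [(10,8) (19,8) (19,14) (10,223/14)]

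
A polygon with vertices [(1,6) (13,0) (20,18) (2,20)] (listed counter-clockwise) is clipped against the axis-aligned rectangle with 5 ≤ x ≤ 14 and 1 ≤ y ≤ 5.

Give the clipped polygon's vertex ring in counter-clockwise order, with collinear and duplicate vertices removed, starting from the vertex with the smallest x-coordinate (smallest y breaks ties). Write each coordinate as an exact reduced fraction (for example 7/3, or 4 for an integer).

Clipped polygon: [(5,4) (11,1) (241/18,1) (14,18/7) (14,5) (5,5)]

1. After x ≥ 5: [(5,4) (13,0) (20,18) (5,59/3)]
2. After x ≤ 14: [(5,4) (13,0) (14,18/7) (14,56/3) (5,59/3)]
3. After y ≥ 1: [(5,4) (11,1) (241/18,1) (14,18/7) (14,56/3) (5,59/3)]
4. After y ≤ 5: [(5,5) (5,4) (11,1) (241/18,1) (14,18/7) (14,5)]
5. Canonical ring: [(5,4) (11,1) (241/18,1) (14,18/7) (14,5) (5,5)]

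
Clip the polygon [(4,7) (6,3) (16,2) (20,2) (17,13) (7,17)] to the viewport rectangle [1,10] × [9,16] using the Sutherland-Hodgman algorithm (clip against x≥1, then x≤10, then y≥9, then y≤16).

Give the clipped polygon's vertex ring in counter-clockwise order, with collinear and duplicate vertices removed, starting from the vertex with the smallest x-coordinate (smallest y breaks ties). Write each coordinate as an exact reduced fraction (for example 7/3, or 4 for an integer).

1. After x ≥ 1: [(4,7) (6,3) (16,2) (20,2) (17,13) (7,17)]
2. After x ≤ 10: [(4,7) (6,3) (10,13/5) (10,79/5) (7,17)]
3. After y ≥ 9: [(23/5,9) (10,9) (10,79/5) (7,17)]
4. After y ≤ 16: [(67/10,16) (23/5,9) (10,9) (10,79/5) (19/2,16)]
5. Canonical ring: [(23/5,9) (10,9) (10,79/5) (19/2,16) (67/10,16)]

Clipped polygon: [(23/5,9) (10,9) (10,79/5) (19/2,16) (67/10,16)]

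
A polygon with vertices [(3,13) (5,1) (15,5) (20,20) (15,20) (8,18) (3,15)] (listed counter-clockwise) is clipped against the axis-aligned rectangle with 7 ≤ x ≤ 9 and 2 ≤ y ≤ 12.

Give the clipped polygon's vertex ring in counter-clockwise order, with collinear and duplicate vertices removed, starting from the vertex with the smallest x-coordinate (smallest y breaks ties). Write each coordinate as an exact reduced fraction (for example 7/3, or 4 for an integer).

Clipped polygon: [(7,2) (15/2,2) (9,13/5) (9,12) (7,12)]

1. After x ≥ 7: [(7,9/5) (15,5) (20,20) (15,20) (8,18) (7,87/5)]
2. After x ≤ 9: [(7,9/5) (9,13/5) (9,128/7) (8,18) (7,87/5)]
3. After y ≥ 2: [(7,2) (15/2,2) (9,13/5) (9,128/7) (8,18) (7,87/5)]
4. After y ≤ 12: [(7,12) (7,2) (15/2,2) (9,13/5) (9,12)]
5. Canonical ring: [(7,2) (15/2,2) (9,13/5) (9,12) (7,12)]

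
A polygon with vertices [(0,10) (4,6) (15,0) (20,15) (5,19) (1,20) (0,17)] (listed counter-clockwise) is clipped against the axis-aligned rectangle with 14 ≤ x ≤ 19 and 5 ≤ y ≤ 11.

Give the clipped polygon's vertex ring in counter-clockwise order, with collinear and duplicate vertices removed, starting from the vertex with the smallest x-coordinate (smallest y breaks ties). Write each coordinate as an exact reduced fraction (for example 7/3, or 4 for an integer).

Clipped polygon: [(14,5) (50/3,5) (56/3,11) (14,11)]

1. After x ≥ 14: [(14,6/11) (15,0) (20,15) (14,83/5)]
2. After x ≤ 19: [(14,6/11) (15,0) (19,12) (19,229/15) (14,83/5)]
3. After y ≥ 5: [(14,5) (50/3,5) (19,12) (19,229/15) (14,83/5)]
4. After y ≤ 11: [(14,11) (14,5) (50/3,5) (56/3,11)]
5. Canonical ring: [(14,5) (50/3,5) (56/3,11) (14,11)]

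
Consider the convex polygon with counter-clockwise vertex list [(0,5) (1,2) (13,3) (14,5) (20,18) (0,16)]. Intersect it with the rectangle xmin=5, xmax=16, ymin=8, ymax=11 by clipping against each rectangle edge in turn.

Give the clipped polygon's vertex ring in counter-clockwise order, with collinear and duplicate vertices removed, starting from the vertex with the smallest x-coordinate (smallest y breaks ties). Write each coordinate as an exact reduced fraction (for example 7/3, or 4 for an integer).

Clipped polygon: [(5,8) (200/13,8) (16,28/3) (16,11) (5,11)]

1. After x ≥ 5: [(5,7/3) (13,3) (14,5) (20,18) (5,33/2)]
2. After x ≤ 16: [(5,7/3) (13,3) (14,5) (16,28/3) (16,88/5) (5,33/2)]
3. After y ≥ 8: [(5,8) (200/13,8) (16,28/3) (16,88/5) (5,33/2)]
4. After y ≤ 11: [(5,11) (5,8) (200/13,8) (16,28/3) (16,11)]
5. Canonical ring: [(5,8) (200/13,8) (16,28/3) (16,11) (5,11)]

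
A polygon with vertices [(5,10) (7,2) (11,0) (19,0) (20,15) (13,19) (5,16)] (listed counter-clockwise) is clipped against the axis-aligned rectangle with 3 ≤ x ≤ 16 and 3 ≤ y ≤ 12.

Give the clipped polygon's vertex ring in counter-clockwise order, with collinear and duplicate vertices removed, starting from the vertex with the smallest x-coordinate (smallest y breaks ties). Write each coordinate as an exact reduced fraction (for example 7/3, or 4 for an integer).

1. After x ≥ 3: [(5,10) (7,2) (11,0) (19,0) (20,15) (13,19) (5,16)]
2. After x ≤ 16: [(5,10) (7,2) (11,0) (16,0) (16,121/7) (13,19) (5,16)]
3. After y ≥ 3: [(5,10) (27/4,3) (16,3) (16,121/7) (13,19) (5,16)]
4. After y ≤ 12: [(5,12) (5,10) (27/4,3) (16,3) (16,12)]
5. Canonical ring: [(5,10) (27/4,3) (16,3) (16,12) (5,12)]

Clipped polygon: [(5,10) (27/4,3) (16,3) (16,12) (5,12)]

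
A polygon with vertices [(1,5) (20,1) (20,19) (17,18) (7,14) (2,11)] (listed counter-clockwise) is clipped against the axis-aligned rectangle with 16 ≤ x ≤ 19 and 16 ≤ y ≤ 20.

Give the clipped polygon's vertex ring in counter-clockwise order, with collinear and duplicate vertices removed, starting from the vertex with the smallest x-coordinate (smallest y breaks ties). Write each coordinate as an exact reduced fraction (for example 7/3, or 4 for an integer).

Clipped polygon: [(16,16) (19,16) (19,56/3) (17,18) (16,88/5)]

1. After x ≥ 16: [(16,35/19) (20,1) (20,19) (17,18) (16,88/5)]
2. After x ≤ 19: [(16,35/19) (19,23/19) (19,56/3) (17,18) (16,88/5)]
3. After y ≥ 16: [(16,16) (19,16) (19,56/3) (17,18) (16,88/5)]
4. After y ≤ 20: [(16,16) (19,16) (19,56/3) (17,18) (16,88/5)]
5. Canonical ring: [(16,16) (19,16) (19,56/3) (17,18) (16,88/5)]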